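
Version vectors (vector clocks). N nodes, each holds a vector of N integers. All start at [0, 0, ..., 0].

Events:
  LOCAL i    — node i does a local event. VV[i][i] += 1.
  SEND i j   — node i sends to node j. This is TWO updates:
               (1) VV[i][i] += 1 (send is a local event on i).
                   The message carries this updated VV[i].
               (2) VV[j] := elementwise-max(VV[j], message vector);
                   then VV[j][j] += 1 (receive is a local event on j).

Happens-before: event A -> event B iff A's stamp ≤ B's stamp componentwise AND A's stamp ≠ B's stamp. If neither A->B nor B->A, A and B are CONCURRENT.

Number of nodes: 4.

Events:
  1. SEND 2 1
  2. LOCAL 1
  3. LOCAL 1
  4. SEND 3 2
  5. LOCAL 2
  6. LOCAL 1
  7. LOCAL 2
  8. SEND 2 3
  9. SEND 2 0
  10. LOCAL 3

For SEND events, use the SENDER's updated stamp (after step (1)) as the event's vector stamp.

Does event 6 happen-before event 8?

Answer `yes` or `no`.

Answer: no

Derivation:
Initial: VV[0]=[0, 0, 0, 0]
Initial: VV[1]=[0, 0, 0, 0]
Initial: VV[2]=[0, 0, 0, 0]
Initial: VV[3]=[0, 0, 0, 0]
Event 1: SEND 2->1: VV[2][2]++ -> VV[2]=[0, 0, 1, 0], msg_vec=[0, 0, 1, 0]; VV[1]=max(VV[1],msg_vec) then VV[1][1]++ -> VV[1]=[0, 1, 1, 0]
Event 2: LOCAL 1: VV[1][1]++ -> VV[1]=[0, 2, 1, 0]
Event 3: LOCAL 1: VV[1][1]++ -> VV[1]=[0, 3, 1, 0]
Event 4: SEND 3->2: VV[3][3]++ -> VV[3]=[0, 0, 0, 1], msg_vec=[0, 0, 0, 1]; VV[2]=max(VV[2],msg_vec) then VV[2][2]++ -> VV[2]=[0, 0, 2, 1]
Event 5: LOCAL 2: VV[2][2]++ -> VV[2]=[0, 0, 3, 1]
Event 6: LOCAL 1: VV[1][1]++ -> VV[1]=[0, 4, 1, 0]
Event 7: LOCAL 2: VV[2][2]++ -> VV[2]=[0, 0, 4, 1]
Event 8: SEND 2->3: VV[2][2]++ -> VV[2]=[0, 0, 5, 1], msg_vec=[0, 0, 5, 1]; VV[3]=max(VV[3],msg_vec) then VV[3][3]++ -> VV[3]=[0, 0, 5, 2]
Event 9: SEND 2->0: VV[2][2]++ -> VV[2]=[0, 0, 6, 1], msg_vec=[0, 0, 6, 1]; VV[0]=max(VV[0],msg_vec) then VV[0][0]++ -> VV[0]=[1, 0, 6, 1]
Event 10: LOCAL 3: VV[3][3]++ -> VV[3]=[0, 0, 5, 3]
Event 6 stamp: [0, 4, 1, 0]
Event 8 stamp: [0, 0, 5, 1]
[0, 4, 1, 0] <= [0, 0, 5, 1]? False. Equal? False. Happens-before: False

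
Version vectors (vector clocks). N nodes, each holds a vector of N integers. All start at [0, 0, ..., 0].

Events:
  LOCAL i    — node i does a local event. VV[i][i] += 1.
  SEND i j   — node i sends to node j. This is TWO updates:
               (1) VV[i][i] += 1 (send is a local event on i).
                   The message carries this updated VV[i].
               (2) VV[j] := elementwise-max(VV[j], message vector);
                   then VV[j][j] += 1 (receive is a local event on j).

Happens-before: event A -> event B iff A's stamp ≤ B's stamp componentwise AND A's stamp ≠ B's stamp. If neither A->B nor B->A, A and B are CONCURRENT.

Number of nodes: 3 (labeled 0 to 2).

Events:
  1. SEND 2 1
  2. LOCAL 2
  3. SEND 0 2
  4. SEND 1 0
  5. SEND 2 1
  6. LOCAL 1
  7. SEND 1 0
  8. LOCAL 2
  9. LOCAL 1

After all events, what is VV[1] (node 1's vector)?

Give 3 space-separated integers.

Answer: 1 6 4

Derivation:
Initial: VV[0]=[0, 0, 0]
Initial: VV[1]=[0, 0, 0]
Initial: VV[2]=[0, 0, 0]
Event 1: SEND 2->1: VV[2][2]++ -> VV[2]=[0, 0, 1], msg_vec=[0, 0, 1]; VV[1]=max(VV[1],msg_vec) then VV[1][1]++ -> VV[1]=[0, 1, 1]
Event 2: LOCAL 2: VV[2][2]++ -> VV[2]=[0, 0, 2]
Event 3: SEND 0->2: VV[0][0]++ -> VV[0]=[1, 0, 0], msg_vec=[1, 0, 0]; VV[2]=max(VV[2],msg_vec) then VV[2][2]++ -> VV[2]=[1, 0, 3]
Event 4: SEND 1->0: VV[1][1]++ -> VV[1]=[0, 2, 1], msg_vec=[0, 2, 1]; VV[0]=max(VV[0],msg_vec) then VV[0][0]++ -> VV[0]=[2, 2, 1]
Event 5: SEND 2->1: VV[2][2]++ -> VV[2]=[1, 0, 4], msg_vec=[1, 0, 4]; VV[1]=max(VV[1],msg_vec) then VV[1][1]++ -> VV[1]=[1, 3, 4]
Event 6: LOCAL 1: VV[1][1]++ -> VV[1]=[1, 4, 4]
Event 7: SEND 1->0: VV[1][1]++ -> VV[1]=[1, 5, 4], msg_vec=[1, 5, 4]; VV[0]=max(VV[0],msg_vec) then VV[0][0]++ -> VV[0]=[3, 5, 4]
Event 8: LOCAL 2: VV[2][2]++ -> VV[2]=[1, 0, 5]
Event 9: LOCAL 1: VV[1][1]++ -> VV[1]=[1, 6, 4]
Final vectors: VV[0]=[3, 5, 4]; VV[1]=[1, 6, 4]; VV[2]=[1, 0, 5]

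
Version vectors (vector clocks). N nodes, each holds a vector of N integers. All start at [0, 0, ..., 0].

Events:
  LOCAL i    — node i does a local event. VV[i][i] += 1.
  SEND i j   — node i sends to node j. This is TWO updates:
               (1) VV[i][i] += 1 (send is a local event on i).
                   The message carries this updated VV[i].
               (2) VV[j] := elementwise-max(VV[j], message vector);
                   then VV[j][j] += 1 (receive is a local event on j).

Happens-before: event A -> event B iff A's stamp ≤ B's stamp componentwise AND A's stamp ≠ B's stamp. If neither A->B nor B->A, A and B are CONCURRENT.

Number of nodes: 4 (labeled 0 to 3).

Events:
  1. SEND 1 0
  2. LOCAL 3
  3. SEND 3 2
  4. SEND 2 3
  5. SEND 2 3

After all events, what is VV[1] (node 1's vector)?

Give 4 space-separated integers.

Answer: 0 1 0 0

Derivation:
Initial: VV[0]=[0, 0, 0, 0]
Initial: VV[1]=[0, 0, 0, 0]
Initial: VV[2]=[0, 0, 0, 0]
Initial: VV[3]=[0, 0, 0, 0]
Event 1: SEND 1->0: VV[1][1]++ -> VV[1]=[0, 1, 0, 0], msg_vec=[0, 1, 0, 0]; VV[0]=max(VV[0],msg_vec) then VV[0][0]++ -> VV[0]=[1, 1, 0, 0]
Event 2: LOCAL 3: VV[3][3]++ -> VV[3]=[0, 0, 0, 1]
Event 3: SEND 3->2: VV[3][3]++ -> VV[3]=[0, 0, 0, 2], msg_vec=[0, 0, 0, 2]; VV[2]=max(VV[2],msg_vec) then VV[2][2]++ -> VV[2]=[0, 0, 1, 2]
Event 4: SEND 2->3: VV[2][2]++ -> VV[2]=[0, 0, 2, 2], msg_vec=[0, 0, 2, 2]; VV[3]=max(VV[3],msg_vec) then VV[3][3]++ -> VV[3]=[0, 0, 2, 3]
Event 5: SEND 2->3: VV[2][2]++ -> VV[2]=[0, 0, 3, 2], msg_vec=[0, 0, 3, 2]; VV[3]=max(VV[3],msg_vec) then VV[3][3]++ -> VV[3]=[0, 0, 3, 4]
Final vectors: VV[0]=[1, 1, 0, 0]; VV[1]=[0, 1, 0, 0]; VV[2]=[0, 0, 3, 2]; VV[3]=[0, 0, 3, 4]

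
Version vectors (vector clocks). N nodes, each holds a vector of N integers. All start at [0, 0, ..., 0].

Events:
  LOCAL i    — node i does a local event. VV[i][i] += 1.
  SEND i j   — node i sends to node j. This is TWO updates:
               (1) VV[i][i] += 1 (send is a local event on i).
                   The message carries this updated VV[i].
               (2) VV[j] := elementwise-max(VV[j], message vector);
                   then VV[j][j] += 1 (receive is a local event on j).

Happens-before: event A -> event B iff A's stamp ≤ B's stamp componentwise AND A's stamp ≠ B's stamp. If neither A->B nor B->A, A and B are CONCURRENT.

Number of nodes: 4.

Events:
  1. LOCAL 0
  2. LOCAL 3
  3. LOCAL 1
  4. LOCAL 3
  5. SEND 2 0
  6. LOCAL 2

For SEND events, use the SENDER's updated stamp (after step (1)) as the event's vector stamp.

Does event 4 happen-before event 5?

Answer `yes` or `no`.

Initial: VV[0]=[0, 0, 0, 0]
Initial: VV[1]=[0, 0, 0, 0]
Initial: VV[2]=[0, 0, 0, 0]
Initial: VV[3]=[0, 0, 0, 0]
Event 1: LOCAL 0: VV[0][0]++ -> VV[0]=[1, 0, 0, 0]
Event 2: LOCAL 3: VV[3][3]++ -> VV[3]=[0, 0, 0, 1]
Event 3: LOCAL 1: VV[1][1]++ -> VV[1]=[0, 1, 0, 0]
Event 4: LOCAL 3: VV[3][3]++ -> VV[3]=[0, 0, 0, 2]
Event 5: SEND 2->0: VV[2][2]++ -> VV[2]=[0, 0, 1, 0], msg_vec=[0, 0, 1, 0]; VV[0]=max(VV[0],msg_vec) then VV[0][0]++ -> VV[0]=[2, 0, 1, 0]
Event 6: LOCAL 2: VV[2][2]++ -> VV[2]=[0, 0, 2, 0]
Event 4 stamp: [0, 0, 0, 2]
Event 5 stamp: [0, 0, 1, 0]
[0, 0, 0, 2] <= [0, 0, 1, 0]? False. Equal? False. Happens-before: False

Answer: no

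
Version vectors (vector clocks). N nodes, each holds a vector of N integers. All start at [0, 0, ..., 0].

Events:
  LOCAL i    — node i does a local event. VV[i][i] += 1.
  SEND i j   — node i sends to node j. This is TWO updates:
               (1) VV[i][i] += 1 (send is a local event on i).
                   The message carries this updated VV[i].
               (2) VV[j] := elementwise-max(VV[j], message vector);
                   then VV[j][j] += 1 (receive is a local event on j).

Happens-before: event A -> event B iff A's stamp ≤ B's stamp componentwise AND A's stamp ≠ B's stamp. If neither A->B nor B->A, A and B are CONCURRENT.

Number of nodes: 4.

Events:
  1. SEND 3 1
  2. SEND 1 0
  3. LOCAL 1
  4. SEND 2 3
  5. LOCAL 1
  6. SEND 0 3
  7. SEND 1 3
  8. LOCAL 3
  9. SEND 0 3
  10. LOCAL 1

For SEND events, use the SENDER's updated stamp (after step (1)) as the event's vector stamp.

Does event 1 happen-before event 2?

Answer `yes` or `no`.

Answer: yes

Derivation:
Initial: VV[0]=[0, 0, 0, 0]
Initial: VV[1]=[0, 0, 0, 0]
Initial: VV[2]=[0, 0, 0, 0]
Initial: VV[3]=[0, 0, 0, 0]
Event 1: SEND 3->1: VV[3][3]++ -> VV[3]=[0, 0, 0, 1], msg_vec=[0, 0, 0, 1]; VV[1]=max(VV[1],msg_vec) then VV[1][1]++ -> VV[1]=[0, 1, 0, 1]
Event 2: SEND 1->0: VV[1][1]++ -> VV[1]=[0, 2, 0, 1], msg_vec=[0, 2, 0, 1]; VV[0]=max(VV[0],msg_vec) then VV[0][0]++ -> VV[0]=[1, 2, 0, 1]
Event 3: LOCAL 1: VV[1][1]++ -> VV[1]=[0, 3, 0, 1]
Event 4: SEND 2->3: VV[2][2]++ -> VV[2]=[0, 0, 1, 0], msg_vec=[0, 0, 1, 0]; VV[3]=max(VV[3],msg_vec) then VV[3][3]++ -> VV[3]=[0, 0, 1, 2]
Event 5: LOCAL 1: VV[1][1]++ -> VV[1]=[0, 4, 0, 1]
Event 6: SEND 0->3: VV[0][0]++ -> VV[0]=[2, 2, 0, 1], msg_vec=[2, 2, 0, 1]; VV[3]=max(VV[3],msg_vec) then VV[3][3]++ -> VV[3]=[2, 2, 1, 3]
Event 7: SEND 1->3: VV[1][1]++ -> VV[1]=[0, 5, 0, 1], msg_vec=[0, 5, 0, 1]; VV[3]=max(VV[3],msg_vec) then VV[3][3]++ -> VV[3]=[2, 5, 1, 4]
Event 8: LOCAL 3: VV[3][3]++ -> VV[3]=[2, 5, 1, 5]
Event 9: SEND 0->3: VV[0][0]++ -> VV[0]=[3, 2, 0, 1], msg_vec=[3, 2, 0, 1]; VV[3]=max(VV[3],msg_vec) then VV[3][3]++ -> VV[3]=[3, 5, 1, 6]
Event 10: LOCAL 1: VV[1][1]++ -> VV[1]=[0, 6, 0, 1]
Event 1 stamp: [0, 0, 0, 1]
Event 2 stamp: [0, 2, 0, 1]
[0, 0, 0, 1] <= [0, 2, 0, 1]? True. Equal? False. Happens-before: True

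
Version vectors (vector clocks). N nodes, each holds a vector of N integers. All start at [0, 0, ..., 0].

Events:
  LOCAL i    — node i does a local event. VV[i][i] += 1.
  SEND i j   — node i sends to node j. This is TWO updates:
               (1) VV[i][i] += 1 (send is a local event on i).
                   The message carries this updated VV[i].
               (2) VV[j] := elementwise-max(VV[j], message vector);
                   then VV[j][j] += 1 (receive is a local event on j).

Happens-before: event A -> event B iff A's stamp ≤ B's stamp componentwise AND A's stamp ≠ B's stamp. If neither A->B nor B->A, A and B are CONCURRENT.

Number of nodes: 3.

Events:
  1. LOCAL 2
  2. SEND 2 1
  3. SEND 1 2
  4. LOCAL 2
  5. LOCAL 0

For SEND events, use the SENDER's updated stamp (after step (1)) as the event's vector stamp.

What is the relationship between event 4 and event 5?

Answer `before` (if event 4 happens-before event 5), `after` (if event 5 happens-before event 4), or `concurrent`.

Answer: concurrent

Derivation:
Initial: VV[0]=[0, 0, 0]
Initial: VV[1]=[0, 0, 0]
Initial: VV[2]=[0, 0, 0]
Event 1: LOCAL 2: VV[2][2]++ -> VV[2]=[0, 0, 1]
Event 2: SEND 2->1: VV[2][2]++ -> VV[2]=[0, 0, 2], msg_vec=[0, 0, 2]; VV[1]=max(VV[1],msg_vec) then VV[1][1]++ -> VV[1]=[0, 1, 2]
Event 3: SEND 1->2: VV[1][1]++ -> VV[1]=[0, 2, 2], msg_vec=[0, 2, 2]; VV[2]=max(VV[2],msg_vec) then VV[2][2]++ -> VV[2]=[0, 2, 3]
Event 4: LOCAL 2: VV[2][2]++ -> VV[2]=[0, 2, 4]
Event 5: LOCAL 0: VV[0][0]++ -> VV[0]=[1, 0, 0]
Event 4 stamp: [0, 2, 4]
Event 5 stamp: [1, 0, 0]
[0, 2, 4] <= [1, 0, 0]? False
[1, 0, 0] <= [0, 2, 4]? False
Relation: concurrent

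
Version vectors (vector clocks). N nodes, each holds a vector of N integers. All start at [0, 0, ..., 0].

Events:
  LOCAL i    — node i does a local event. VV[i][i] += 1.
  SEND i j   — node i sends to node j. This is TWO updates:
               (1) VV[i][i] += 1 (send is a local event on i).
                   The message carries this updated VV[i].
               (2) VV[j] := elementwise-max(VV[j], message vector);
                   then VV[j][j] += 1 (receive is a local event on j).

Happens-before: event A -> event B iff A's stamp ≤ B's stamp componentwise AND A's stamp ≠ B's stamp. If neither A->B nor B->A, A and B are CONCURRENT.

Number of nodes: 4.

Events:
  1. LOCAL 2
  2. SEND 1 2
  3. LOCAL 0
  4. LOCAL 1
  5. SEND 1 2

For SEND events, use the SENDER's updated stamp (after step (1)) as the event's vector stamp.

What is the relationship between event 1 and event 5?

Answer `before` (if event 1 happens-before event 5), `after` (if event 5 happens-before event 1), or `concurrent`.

Answer: concurrent

Derivation:
Initial: VV[0]=[0, 0, 0, 0]
Initial: VV[1]=[0, 0, 0, 0]
Initial: VV[2]=[0, 0, 0, 0]
Initial: VV[3]=[0, 0, 0, 0]
Event 1: LOCAL 2: VV[2][2]++ -> VV[2]=[0, 0, 1, 0]
Event 2: SEND 1->2: VV[1][1]++ -> VV[1]=[0, 1, 0, 0], msg_vec=[0, 1, 0, 0]; VV[2]=max(VV[2],msg_vec) then VV[2][2]++ -> VV[2]=[0, 1, 2, 0]
Event 3: LOCAL 0: VV[0][0]++ -> VV[0]=[1, 0, 0, 0]
Event 4: LOCAL 1: VV[1][1]++ -> VV[1]=[0, 2, 0, 0]
Event 5: SEND 1->2: VV[1][1]++ -> VV[1]=[0, 3, 0, 0], msg_vec=[0, 3, 0, 0]; VV[2]=max(VV[2],msg_vec) then VV[2][2]++ -> VV[2]=[0, 3, 3, 0]
Event 1 stamp: [0, 0, 1, 0]
Event 5 stamp: [0, 3, 0, 0]
[0, 0, 1, 0] <= [0, 3, 0, 0]? False
[0, 3, 0, 0] <= [0, 0, 1, 0]? False
Relation: concurrent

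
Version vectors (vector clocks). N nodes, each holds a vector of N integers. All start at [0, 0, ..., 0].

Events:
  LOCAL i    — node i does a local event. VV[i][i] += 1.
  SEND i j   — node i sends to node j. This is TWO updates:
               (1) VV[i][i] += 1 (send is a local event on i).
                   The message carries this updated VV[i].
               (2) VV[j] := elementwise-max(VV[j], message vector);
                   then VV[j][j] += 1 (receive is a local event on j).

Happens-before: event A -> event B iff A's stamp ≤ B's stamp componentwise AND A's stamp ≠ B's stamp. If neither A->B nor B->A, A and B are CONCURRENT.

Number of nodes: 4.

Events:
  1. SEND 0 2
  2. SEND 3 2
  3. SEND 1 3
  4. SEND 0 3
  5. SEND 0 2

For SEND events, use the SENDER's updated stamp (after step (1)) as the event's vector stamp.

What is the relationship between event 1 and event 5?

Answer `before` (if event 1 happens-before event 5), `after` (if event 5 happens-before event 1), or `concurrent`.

Initial: VV[0]=[0, 0, 0, 0]
Initial: VV[1]=[0, 0, 0, 0]
Initial: VV[2]=[0, 0, 0, 0]
Initial: VV[3]=[0, 0, 0, 0]
Event 1: SEND 0->2: VV[0][0]++ -> VV[0]=[1, 0, 0, 0], msg_vec=[1, 0, 0, 0]; VV[2]=max(VV[2],msg_vec) then VV[2][2]++ -> VV[2]=[1, 0, 1, 0]
Event 2: SEND 3->2: VV[3][3]++ -> VV[3]=[0, 0, 0, 1], msg_vec=[0, 0, 0, 1]; VV[2]=max(VV[2],msg_vec) then VV[2][2]++ -> VV[2]=[1, 0, 2, 1]
Event 3: SEND 1->3: VV[1][1]++ -> VV[1]=[0, 1, 0, 0], msg_vec=[0, 1, 0, 0]; VV[3]=max(VV[3],msg_vec) then VV[3][3]++ -> VV[3]=[0, 1, 0, 2]
Event 4: SEND 0->3: VV[0][0]++ -> VV[0]=[2, 0, 0, 0], msg_vec=[2, 0, 0, 0]; VV[3]=max(VV[3],msg_vec) then VV[3][3]++ -> VV[3]=[2, 1, 0, 3]
Event 5: SEND 0->2: VV[0][0]++ -> VV[0]=[3, 0, 0, 0], msg_vec=[3, 0, 0, 0]; VV[2]=max(VV[2],msg_vec) then VV[2][2]++ -> VV[2]=[3, 0, 3, 1]
Event 1 stamp: [1, 0, 0, 0]
Event 5 stamp: [3, 0, 0, 0]
[1, 0, 0, 0] <= [3, 0, 0, 0]? True
[3, 0, 0, 0] <= [1, 0, 0, 0]? False
Relation: before

Answer: before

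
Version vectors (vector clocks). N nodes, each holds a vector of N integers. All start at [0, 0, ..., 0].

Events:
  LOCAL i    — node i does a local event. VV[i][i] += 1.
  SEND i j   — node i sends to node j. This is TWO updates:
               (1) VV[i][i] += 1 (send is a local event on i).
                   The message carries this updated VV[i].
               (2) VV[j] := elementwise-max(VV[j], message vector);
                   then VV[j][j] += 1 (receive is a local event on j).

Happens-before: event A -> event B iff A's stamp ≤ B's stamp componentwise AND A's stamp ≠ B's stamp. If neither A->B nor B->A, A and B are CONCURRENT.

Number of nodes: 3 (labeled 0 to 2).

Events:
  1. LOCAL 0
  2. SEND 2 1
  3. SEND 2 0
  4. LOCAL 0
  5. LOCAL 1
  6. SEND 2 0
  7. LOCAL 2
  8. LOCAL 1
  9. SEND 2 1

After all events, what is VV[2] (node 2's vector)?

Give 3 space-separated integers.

Answer: 0 0 5

Derivation:
Initial: VV[0]=[0, 0, 0]
Initial: VV[1]=[0, 0, 0]
Initial: VV[2]=[0, 0, 0]
Event 1: LOCAL 0: VV[0][0]++ -> VV[0]=[1, 0, 0]
Event 2: SEND 2->1: VV[2][2]++ -> VV[2]=[0, 0, 1], msg_vec=[0, 0, 1]; VV[1]=max(VV[1],msg_vec) then VV[1][1]++ -> VV[1]=[0, 1, 1]
Event 3: SEND 2->0: VV[2][2]++ -> VV[2]=[0, 0, 2], msg_vec=[0, 0, 2]; VV[0]=max(VV[0],msg_vec) then VV[0][0]++ -> VV[0]=[2, 0, 2]
Event 4: LOCAL 0: VV[0][0]++ -> VV[0]=[3, 0, 2]
Event 5: LOCAL 1: VV[1][1]++ -> VV[1]=[0, 2, 1]
Event 6: SEND 2->0: VV[2][2]++ -> VV[2]=[0, 0, 3], msg_vec=[0, 0, 3]; VV[0]=max(VV[0],msg_vec) then VV[0][0]++ -> VV[0]=[4, 0, 3]
Event 7: LOCAL 2: VV[2][2]++ -> VV[2]=[0, 0, 4]
Event 8: LOCAL 1: VV[1][1]++ -> VV[1]=[0, 3, 1]
Event 9: SEND 2->1: VV[2][2]++ -> VV[2]=[0, 0, 5], msg_vec=[0, 0, 5]; VV[1]=max(VV[1],msg_vec) then VV[1][1]++ -> VV[1]=[0, 4, 5]
Final vectors: VV[0]=[4, 0, 3]; VV[1]=[0, 4, 5]; VV[2]=[0, 0, 5]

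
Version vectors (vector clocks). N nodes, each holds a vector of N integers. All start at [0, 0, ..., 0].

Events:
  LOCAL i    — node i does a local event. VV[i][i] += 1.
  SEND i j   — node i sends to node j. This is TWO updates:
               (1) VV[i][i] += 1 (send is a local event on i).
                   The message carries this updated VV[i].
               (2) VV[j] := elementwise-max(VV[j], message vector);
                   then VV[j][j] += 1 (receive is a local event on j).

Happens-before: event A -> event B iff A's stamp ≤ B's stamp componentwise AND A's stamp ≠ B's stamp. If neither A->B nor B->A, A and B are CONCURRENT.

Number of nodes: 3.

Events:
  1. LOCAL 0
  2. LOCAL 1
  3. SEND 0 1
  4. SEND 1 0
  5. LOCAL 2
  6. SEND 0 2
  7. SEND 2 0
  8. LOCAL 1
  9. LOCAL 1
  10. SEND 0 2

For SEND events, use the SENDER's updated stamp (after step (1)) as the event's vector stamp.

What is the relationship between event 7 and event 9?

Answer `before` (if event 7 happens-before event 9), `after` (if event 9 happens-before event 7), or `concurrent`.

Answer: concurrent

Derivation:
Initial: VV[0]=[0, 0, 0]
Initial: VV[1]=[0, 0, 0]
Initial: VV[2]=[0, 0, 0]
Event 1: LOCAL 0: VV[0][0]++ -> VV[0]=[1, 0, 0]
Event 2: LOCAL 1: VV[1][1]++ -> VV[1]=[0, 1, 0]
Event 3: SEND 0->1: VV[0][0]++ -> VV[0]=[2, 0, 0], msg_vec=[2, 0, 0]; VV[1]=max(VV[1],msg_vec) then VV[1][1]++ -> VV[1]=[2, 2, 0]
Event 4: SEND 1->0: VV[1][1]++ -> VV[1]=[2, 3, 0], msg_vec=[2, 3, 0]; VV[0]=max(VV[0],msg_vec) then VV[0][0]++ -> VV[0]=[3, 3, 0]
Event 5: LOCAL 2: VV[2][2]++ -> VV[2]=[0, 0, 1]
Event 6: SEND 0->2: VV[0][0]++ -> VV[0]=[4, 3, 0], msg_vec=[4, 3, 0]; VV[2]=max(VV[2],msg_vec) then VV[2][2]++ -> VV[2]=[4, 3, 2]
Event 7: SEND 2->0: VV[2][2]++ -> VV[2]=[4, 3, 3], msg_vec=[4, 3, 3]; VV[0]=max(VV[0],msg_vec) then VV[0][0]++ -> VV[0]=[5, 3, 3]
Event 8: LOCAL 1: VV[1][1]++ -> VV[1]=[2, 4, 0]
Event 9: LOCAL 1: VV[1][1]++ -> VV[1]=[2, 5, 0]
Event 10: SEND 0->2: VV[0][0]++ -> VV[0]=[6, 3, 3], msg_vec=[6, 3, 3]; VV[2]=max(VV[2],msg_vec) then VV[2][2]++ -> VV[2]=[6, 3, 4]
Event 7 stamp: [4, 3, 3]
Event 9 stamp: [2, 5, 0]
[4, 3, 3] <= [2, 5, 0]? False
[2, 5, 0] <= [4, 3, 3]? False
Relation: concurrent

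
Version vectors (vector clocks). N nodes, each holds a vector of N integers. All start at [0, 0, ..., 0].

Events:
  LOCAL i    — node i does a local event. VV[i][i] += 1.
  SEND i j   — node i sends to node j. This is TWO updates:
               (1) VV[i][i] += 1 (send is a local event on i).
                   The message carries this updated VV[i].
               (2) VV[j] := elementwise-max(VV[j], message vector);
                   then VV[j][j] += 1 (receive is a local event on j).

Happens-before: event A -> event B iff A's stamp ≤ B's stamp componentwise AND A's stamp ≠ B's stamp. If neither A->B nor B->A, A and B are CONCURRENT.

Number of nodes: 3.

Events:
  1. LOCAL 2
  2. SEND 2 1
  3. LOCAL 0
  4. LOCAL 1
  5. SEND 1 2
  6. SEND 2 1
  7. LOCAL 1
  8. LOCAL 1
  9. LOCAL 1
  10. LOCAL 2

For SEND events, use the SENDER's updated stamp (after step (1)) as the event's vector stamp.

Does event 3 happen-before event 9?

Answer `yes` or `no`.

Initial: VV[0]=[0, 0, 0]
Initial: VV[1]=[0, 0, 0]
Initial: VV[2]=[0, 0, 0]
Event 1: LOCAL 2: VV[2][2]++ -> VV[2]=[0, 0, 1]
Event 2: SEND 2->1: VV[2][2]++ -> VV[2]=[0, 0, 2], msg_vec=[0, 0, 2]; VV[1]=max(VV[1],msg_vec) then VV[1][1]++ -> VV[1]=[0, 1, 2]
Event 3: LOCAL 0: VV[0][0]++ -> VV[0]=[1, 0, 0]
Event 4: LOCAL 1: VV[1][1]++ -> VV[1]=[0, 2, 2]
Event 5: SEND 1->2: VV[1][1]++ -> VV[1]=[0, 3, 2], msg_vec=[0, 3, 2]; VV[2]=max(VV[2],msg_vec) then VV[2][2]++ -> VV[2]=[0, 3, 3]
Event 6: SEND 2->1: VV[2][2]++ -> VV[2]=[0, 3, 4], msg_vec=[0, 3, 4]; VV[1]=max(VV[1],msg_vec) then VV[1][1]++ -> VV[1]=[0, 4, 4]
Event 7: LOCAL 1: VV[1][1]++ -> VV[1]=[0, 5, 4]
Event 8: LOCAL 1: VV[1][1]++ -> VV[1]=[0, 6, 4]
Event 9: LOCAL 1: VV[1][1]++ -> VV[1]=[0, 7, 4]
Event 10: LOCAL 2: VV[2][2]++ -> VV[2]=[0, 3, 5]
Event 3 stamp: [1, 0, 0]
Event 9 stamp: [0, 7, 4]
[1, 0, 0] <= [0, 7, 4]? False. Equal? False. Happens-before: False

Answer: no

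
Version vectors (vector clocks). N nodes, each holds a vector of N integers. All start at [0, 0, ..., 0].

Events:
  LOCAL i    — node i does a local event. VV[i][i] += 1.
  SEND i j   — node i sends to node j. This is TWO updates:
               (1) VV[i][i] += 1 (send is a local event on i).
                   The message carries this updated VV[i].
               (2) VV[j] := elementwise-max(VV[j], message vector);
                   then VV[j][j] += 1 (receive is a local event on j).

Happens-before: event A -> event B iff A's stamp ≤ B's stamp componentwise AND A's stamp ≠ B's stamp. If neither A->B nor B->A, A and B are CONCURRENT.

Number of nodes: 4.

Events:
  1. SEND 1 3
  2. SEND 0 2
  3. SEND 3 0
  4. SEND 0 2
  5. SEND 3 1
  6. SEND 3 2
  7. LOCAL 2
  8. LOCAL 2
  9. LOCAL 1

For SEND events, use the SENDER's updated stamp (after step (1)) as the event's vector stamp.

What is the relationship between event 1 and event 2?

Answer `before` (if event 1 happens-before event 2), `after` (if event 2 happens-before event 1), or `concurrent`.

Answer: concurrent

Derivation:
Initial: VV[0]=[0, 0, 0, 0]
Initial: VV[1]=[0, 0, 0, 0]
Initial: VV[2]=[0, 0, 0, 0]
Initial: VV[3]=[0, 0, 0, 0]
Event 1: SEND 1->3: VV[1][1]++ -> VV[1]=[0, 1, 0, 0], msg_vec=[0, 1, 0, 0]; VV[3]=max(VV[3],msg_vec) then VV[3][3]++ -> VV[3]=[0, 1, 0, 1]
Event 2: SEND 0->2: VV[0][0]++ -> VV[0]=[1, 0, 0, 0], msg_vec=[1, 0, 0, 0]; VV[2]=max(VV[2],msg_vec) then VV[2][2]++ -> VV[2]=[1, 0, 1, 0]
Event 3: SEND 3->0: VV[3][3]++ -> VV[3]=[0, 1, 0, 2], msg_vec=[0, 1, 0, 2]; VV[0]=max(VV[0],msg_vec) then VV[0][0]++ -> VV[0]=[2, 1, 0, 2]
Event 4: SEND 0->2: VV[0][0]++ -> VV[0]=[3, 1, 0, 2], msg_vec=[3, 1, 0, 2]; VV[2]=max(VV[2],msg_vec) then VV[2][2]++ -> VV[2]=[3, 1, 2, 2]
Event 5: SEND 3->1: VV[3][3]++ -> VV[3]=[0, 1, 0, 3], msg_vec=[0, 1, 0, 3]; VV[1]=max(VV[1],msg_vec) then VV[1][1]++ -> VV[1]=[0, 2, 0, 3]
Event 6: SEND 3->2: VV[3][3]++ -> VV[3]=[0, 1, 0, 4], msg_vec=[0, 1, 0, 4]; VV[2]=max(VV[2],msg_vec) then VV[2][2]++ -> VV[2]=[3, 1, 3, 4]
Event 7: LOCAL 2: VV[2][2]++ -> VV[2]=[3, 1, 4, 4]
Event 8: LOCAL 2: VV[2][2]++ -> VV[2]=[3, 1, 5, 4]
Event 9: LOCAL 1: VV[1][1]++ -> VV[1]=[0, 3, 0, 3]
Event 1 stamp: [0, 1, 0, 0]
Event 2 stamp: [1, 0, 0, 0]
[0, 1, 0, 0] <= [1, 0, 0, 0]? False
[1, 0, 0, 0] <= [0, 1, 0, 0]? False
Relation: concurrent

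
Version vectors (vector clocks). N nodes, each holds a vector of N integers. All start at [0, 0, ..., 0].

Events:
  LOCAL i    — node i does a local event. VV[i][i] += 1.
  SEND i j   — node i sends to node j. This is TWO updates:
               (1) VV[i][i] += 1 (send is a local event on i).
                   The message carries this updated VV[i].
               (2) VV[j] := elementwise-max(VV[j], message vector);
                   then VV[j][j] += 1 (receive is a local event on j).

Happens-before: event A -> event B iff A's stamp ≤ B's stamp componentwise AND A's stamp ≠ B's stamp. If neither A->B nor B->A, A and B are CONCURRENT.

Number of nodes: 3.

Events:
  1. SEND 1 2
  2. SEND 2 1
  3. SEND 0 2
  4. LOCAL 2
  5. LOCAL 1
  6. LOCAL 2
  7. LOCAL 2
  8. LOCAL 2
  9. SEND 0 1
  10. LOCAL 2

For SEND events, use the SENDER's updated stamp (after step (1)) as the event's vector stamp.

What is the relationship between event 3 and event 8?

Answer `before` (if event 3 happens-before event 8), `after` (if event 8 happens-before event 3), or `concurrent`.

Answer: before

Derivation:
Initial: VV[0]=[0, 0, 0]
Initial: VV[1]=[0, 0, 0]
Initial: VV[2]=[0, 0, 0]
Event 1: SEND 1->2: VV[1][1]++ -> VV[1]=[0, 1, 0], msg_vec=[0, 1, 0]; VV[2]=max(VV[2],msg_vec) then VV[2][2]++ -> VV[2]=[0, 1, 1]
Event 2: SEND 2->1: VV[2][2]++ -> VV[2]=[0, 1, 2], msg_vec=[0, 1, 2]; VV[1]=max(VV[1],msg_vec) then VV[1][1]++ -> VV[1]=[0, 2, 2]
Event 3: SEND 0->2: VV[0][0]++ -> VV[0]=[1, 0, 0], msg_vec=[1, 0, 0]; VV[2]=max(VV[2],msg_vec) then VV[2][2]++ -> VV[2]=[1, 1, 3]
Event 4: LOCAL 2: VV[2][2]++ -> VV[2]=[1, 1, 4]
Event 5: LOCAL 1: VV[1][1]++ -> VV[1]=[0, 3, 2]
Event 6: LOCAL 2: VV[2][2]++ -> VV[2]=[1, 1, 5]
Event 7: LOCAL 2: VV[2][2]++ -> VV[2]=[1, 1, 6]
Event 8: LOCAL 2: VV[2][2]++ -> VV[2]=[1, 1, 7]
Event 9: SEND 0->1: VV[0][0]++ -> VV[0]=[2, 0, 0], msg_vec=[2, 0, 0]; VV[1]=max(VV[1],msg_vec) then VV[1][1]++ -> VV[1]=[2, 4, 2]
Event 10: LOCAL 2: VV[2][2]++ -> VV[2]=[1, 1, 8]
Event 3 stamp: [1, 0, 0]
Event 8 stamp: [1, 1, 7]
[1, 0, 0] <= [1, 1, 7]? True
[1, 1, 7] <= [1, 0, 0]? False
Relation: before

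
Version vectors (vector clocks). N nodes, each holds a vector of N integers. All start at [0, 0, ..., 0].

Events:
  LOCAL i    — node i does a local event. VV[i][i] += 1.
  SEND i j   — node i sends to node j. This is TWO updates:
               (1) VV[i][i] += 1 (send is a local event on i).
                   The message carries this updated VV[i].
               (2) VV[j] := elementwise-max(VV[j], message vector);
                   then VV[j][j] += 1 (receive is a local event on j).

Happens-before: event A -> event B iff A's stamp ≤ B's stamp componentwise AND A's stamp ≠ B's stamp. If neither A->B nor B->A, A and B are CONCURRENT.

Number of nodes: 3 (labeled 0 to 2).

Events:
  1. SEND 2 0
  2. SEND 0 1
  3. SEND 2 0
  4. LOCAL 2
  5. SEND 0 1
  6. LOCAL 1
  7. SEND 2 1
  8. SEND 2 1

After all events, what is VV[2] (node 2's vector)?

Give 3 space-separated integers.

Initial: VV[0]=[0, 0, 0]
Initial: VV[1]=[0, 0, 0]
Initial: VV[2]=[0, 0, 0]
Event 1: SEND 2->0: VV[2][2]++ -> VV[2]=[0, 0, 1], msg_vec=[0, 0, 1]; VV[0]=max(VV[0],msg_vec) then VV[0][0]++ -> VV[0]=[1, 0, 1]
Event 2: SEND 0->1: VV[0][0]++ -> VV[0]=[2, 0, 1], msg_vec=[2, 0, 1]; VV[1]=max(VV[1],msg_vec) then VV[1][1]++ -> VV[1]=[2, 1, 1]
Event 3: SEND 2->0: VV[2][2]++ -> VV[2]=[0, 0, 2], msg_vec=[0, 0, 2]; VV[0]=max(VV[0],msg_vec) then VV[0][0]++ -> VV[0]=[3, 0, 2]
Event 4: LOCAL 2: VV[2][2]++ -> VV[2]=[0, 0, 3]
Event 5: SEND 0->1: VV[0][0]++ -> VV[0]=[4, 0, 2], msg_vec=[4, 0, 2]; VV[1]=max(VV[1],msg_vec) then VV[1][1]++ -> VV[1]=[4, 2, 2]
Event 6: LOCAL 1: VV[1][1]++ -> VV[1]=[4, 3, 2]
Event 7: SEND 2->1: VV[2][2]++ -> VV[2]=[0, 0, 4], msg_vec=[0, 0, 4]; VV[1]=max(VV[1],msg_vec) then VV[1][1]++ -> VV[1]=[4, 4, 4]
Event 8: SEND 2->1: VV[2][2]++ -> VV[2]=[0, 0, 5], msg_vec=[0, 0, 5]; VV[1]=max(VV[1],msg_vec) then VV[1][1]++ -> VV[1]=[4, 5, 5]
Final vectors: VV[0]=[4, 0, 2]; VV[1]=[4, 5, 5]; VV[2]=[0, 0, 5]

Answer: 0 0 5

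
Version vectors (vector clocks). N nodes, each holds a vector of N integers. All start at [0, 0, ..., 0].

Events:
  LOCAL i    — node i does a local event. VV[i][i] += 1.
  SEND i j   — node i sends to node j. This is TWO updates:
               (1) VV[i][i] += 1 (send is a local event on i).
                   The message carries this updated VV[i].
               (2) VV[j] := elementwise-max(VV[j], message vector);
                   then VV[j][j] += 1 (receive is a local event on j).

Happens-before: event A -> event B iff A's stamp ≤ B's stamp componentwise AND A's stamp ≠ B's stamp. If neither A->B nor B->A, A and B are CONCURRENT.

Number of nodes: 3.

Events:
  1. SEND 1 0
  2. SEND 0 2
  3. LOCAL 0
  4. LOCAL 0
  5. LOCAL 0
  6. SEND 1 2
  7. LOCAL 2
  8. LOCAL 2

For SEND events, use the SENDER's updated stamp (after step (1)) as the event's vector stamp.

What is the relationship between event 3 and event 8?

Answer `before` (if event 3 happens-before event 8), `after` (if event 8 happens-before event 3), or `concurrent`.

Initial: VV[0]=[0, 0, 0]
Initial: VV[1]=[0, 0, 0]
Initial: VV[2]=[0, 0, 0]
Event 1: SEND 1->0: VV[1][1]++ -> VV[1]=[0, 1, 0], msg_vec=[0, 1, 0]; VV[0]=max(VV[0],msg_vec) then VV[0][0]++ -> VV[0]=[1, 1, 0]
Event 2: SEND 0->2: VV[0][0]++ -> VV[0]=[2, 1, 0], msg_vec=[2, 1, 0]; VV[2]=max(VV[2],msg_vec) then VV[2][2]++ -> VV[2]=[2, 1, 1]
Event 3: LOCAL 0: VV[0][0]++ -> VV[0]=[3, 1, 0]
Event 4: LOCAL 0: VV[0][0]++ -> VV[0]=[4, 1, 0]
Event 5: LOCAL 0: VV[0][0]++ -> VV[0]=[5, 1, 0]
Event 6: SEND 1->2: VV[1][1]++ -> VV[1]=[0, 2, 0], msg_vec=[0, 2, 0]; VV[2]=max(VV[2],msg_vec) then VV[2][2]++ -> VV[2]=[2, 2, 2]
Event 7: LOCAL 2: VV[2][2]++ -> VV[2]=[2, 2, 3]
Event 8: LOCAL 2: VV[2][2]++ -> VV[2]=[2, 2, 4]
Event 3 stamp: [3, 1, 0]
Event 8 stamp: [2, 2, 4]
[3, 1, 0] <= [2, 2, 4]? False
[2, 2, 4] <= [3, 1, 0]? False
Relation: concurrent

Answer: concurrent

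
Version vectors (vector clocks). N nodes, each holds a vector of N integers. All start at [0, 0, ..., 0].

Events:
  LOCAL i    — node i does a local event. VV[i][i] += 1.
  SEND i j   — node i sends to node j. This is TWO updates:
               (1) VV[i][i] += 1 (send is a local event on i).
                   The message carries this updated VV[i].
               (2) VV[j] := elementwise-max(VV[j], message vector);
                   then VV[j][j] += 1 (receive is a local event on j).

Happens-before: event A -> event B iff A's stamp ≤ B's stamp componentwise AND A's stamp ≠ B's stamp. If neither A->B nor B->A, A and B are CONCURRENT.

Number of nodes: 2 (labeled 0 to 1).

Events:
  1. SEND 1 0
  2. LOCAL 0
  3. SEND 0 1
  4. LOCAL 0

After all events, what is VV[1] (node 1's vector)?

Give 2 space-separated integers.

Answer: 3 2

Derivation:
Initial: VV[0]=[0, 0]
Initial: VV[1]=[0, 0]
Event 1: SEND 1->0: VV[1][1]++ -> VV[1]=[0, 1], msg_vec=[0, 1]; VV[0]=max(VV[0],msg_vec) then VV[0][0]++ -> VV[0]=[1, 1]
Event 2: LOCAL 0: VV[0][0]++ -> VV[0]=[2, 1]
Event 3: SEND 0->1: VV[0][0]++ -> VV[0]=[3, 1], msg_vec=[3, 1]; VV[1]=max(VV[1],msg_vec) then VV[1][1]++ -> VV[1]=[3, 2]
Event 4: LOCAL 0: VV[0][0]++ -> VV[0]=[4, 1]
Final vectors: VV[0]=[4, 1]; VV[1]=[3, 2]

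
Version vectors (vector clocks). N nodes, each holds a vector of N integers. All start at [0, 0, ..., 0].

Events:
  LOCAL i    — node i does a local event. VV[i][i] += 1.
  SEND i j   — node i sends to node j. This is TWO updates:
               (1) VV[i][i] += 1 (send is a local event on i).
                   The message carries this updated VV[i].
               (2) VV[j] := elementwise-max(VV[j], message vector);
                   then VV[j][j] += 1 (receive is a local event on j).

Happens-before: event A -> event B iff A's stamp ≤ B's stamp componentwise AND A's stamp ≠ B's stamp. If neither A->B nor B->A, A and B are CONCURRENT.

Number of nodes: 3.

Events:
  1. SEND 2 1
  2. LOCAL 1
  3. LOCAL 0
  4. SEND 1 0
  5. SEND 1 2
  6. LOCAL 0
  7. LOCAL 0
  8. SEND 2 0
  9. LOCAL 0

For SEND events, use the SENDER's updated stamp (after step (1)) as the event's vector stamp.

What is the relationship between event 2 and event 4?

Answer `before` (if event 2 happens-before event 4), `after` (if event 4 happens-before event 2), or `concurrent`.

Answer: before

Derivation:
Initial: VV[0]=[0, 0, 0]
Initial: VV[1]=[0, 0, 0]
Initial: VV[2]=[0, 0, 0]
Event 1: SEND 2->1: VV[2][2]++ -> VV[2]=[0, 0, 1], msg_vec=[0, 0, 1]; VV[1]=max(VV[1],msg_vec) then VV[1][1]++ -> VV[1]=[0, 1, 1]
Event 2: LOCAL 1: VV[1][1]++ -> VV[1]=[0, 2, 1]
Event 3: LOCAL 0: VV[0][0]++ -> VV[0]=[1, 0, 0]
Event 4: SEND 1->0: VV[1][1]++ -> VV[1]=[0, 3, 1], msg_vec=[0, 3, 1]; VV[0]=max(VV[0],msg_vec) then VV[0][0]++ -> VV[0]=[2, 3, 1]
Event 5: SEND 1->2: VV[1][1]++ -> VV[1]=[0, 4, 1], msg_vec=[0, 4, 1]; VV[2]=max(VV[2],msg_vec) then VV[2][2]++ -> VV[2]=[0, 4, 2]
Event 6: LOCAL 0: VV[0][0]++ -> VV[0]=[3, 3, 1]
Event 7: LOCAL 0: VV[0][0]++ -> VV[0]=[4, 3, 1]
Event 8: SEND 2->0: VV[2][2]++ -> VV[2]=[0, 4, 3], msg_vec=[0, 4, 3]; VV[0]=max(VV[0],msg_vec) then VV[0][0]++ -> VV[0]=[5, 4, 3]
Event 9: LOCAL 0: VV[0][0]++ -> VV[0]=[6, 4, 3]
Event 2 stamp: [0, 2, 1]
Event 4 stamp: [0, 3, 1]
[0, 2, 1] <= [0, 3, 1]? True
[0, 3, 1] <= [0, 2, 1]? False
Relation: before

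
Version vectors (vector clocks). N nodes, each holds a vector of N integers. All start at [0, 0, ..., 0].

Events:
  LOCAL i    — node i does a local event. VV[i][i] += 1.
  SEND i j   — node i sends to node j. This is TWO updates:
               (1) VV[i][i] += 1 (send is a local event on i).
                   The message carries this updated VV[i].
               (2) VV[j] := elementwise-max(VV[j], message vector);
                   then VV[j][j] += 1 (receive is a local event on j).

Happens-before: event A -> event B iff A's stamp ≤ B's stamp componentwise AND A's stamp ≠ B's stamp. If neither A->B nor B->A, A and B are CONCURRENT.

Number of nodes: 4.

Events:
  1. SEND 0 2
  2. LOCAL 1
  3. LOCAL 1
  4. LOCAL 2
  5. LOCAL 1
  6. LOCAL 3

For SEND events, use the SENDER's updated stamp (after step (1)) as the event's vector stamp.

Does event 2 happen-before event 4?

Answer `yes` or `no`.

Answer: no

Derivation:
Initial: VV[0]=[0, 0, 0, 0]
Initial: VV[1]=[0, 0, 0, 0]
Initial: VV[2]=[0, 0, 0, 0]
Initial: VV[3]=[0, 0, 0, 0]
Event 1: SEND 0->2: VV[0][0]++ -> VV[0]=[1, 0, 0, 0], msg_vec=[1, 0, 0, 0]; VV[2]=max(VV[2],msg_vec) then VV[2][2]++ -> VV[2]=[1, 0, 1, 0]
Event 2: LOCAL 1: VV[1][1]++ -> VV[1]=[0, 1, 0, 0]
Event 3: LOCAL 1: VV[1][1]++ -> VV[1]=[0, 2, 0, 0]
Event 4: LOCAL 2: VV[2][2]++ -> VV[2]=[1, 0, 2, 0]
Event 5: LOCAL 1: VV[1][1]++ -> VV[1]=[0, 3, 0, 0]
Event 6: LOCAL 3: VV[3][3]++ -> VV[3]=[0, 0, 0, 1]
Event 2 stamp: [0, 1, 0, 0]
Event 4 stamp: [1, 0, 2, 0]
[0, 1, 0, 0] <= [1, 0, 2, 0]? False. Equal? False. Happens-before: False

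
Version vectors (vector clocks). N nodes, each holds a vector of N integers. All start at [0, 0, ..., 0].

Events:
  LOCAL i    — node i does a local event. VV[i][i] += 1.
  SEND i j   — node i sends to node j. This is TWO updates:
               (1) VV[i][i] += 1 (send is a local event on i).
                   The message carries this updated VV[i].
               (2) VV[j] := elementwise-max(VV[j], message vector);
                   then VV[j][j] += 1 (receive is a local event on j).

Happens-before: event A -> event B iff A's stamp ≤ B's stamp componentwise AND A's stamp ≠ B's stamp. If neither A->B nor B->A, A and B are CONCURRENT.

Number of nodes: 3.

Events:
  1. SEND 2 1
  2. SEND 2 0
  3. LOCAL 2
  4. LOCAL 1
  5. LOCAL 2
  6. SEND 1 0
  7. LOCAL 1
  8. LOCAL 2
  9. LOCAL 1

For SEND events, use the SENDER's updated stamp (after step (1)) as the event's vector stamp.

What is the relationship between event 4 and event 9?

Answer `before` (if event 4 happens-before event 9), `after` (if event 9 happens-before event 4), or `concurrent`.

Answer: before

Derivation:
Initial: VV[0]=[0, 0, 0]
Initial: VV[1]=[0, 0, 0]
Initial: VV[2]=[0, 0, 0]
Event 1: SEND 2->1: VV[2][2]++ -> VV[2]=[0, 0, 1], msg_vec=[0, 0, 1]; VV[1]=max(VV[1],msg_vec) then VV[1][1]++ -> VV[1]=[0, 1, 1]
Event 2: SEND 2->0: VV[2][2]++ -> VV[2]=[0, 0, 2], msg_vec=[0, 0, 2]; VV[0]=max(VV[0],msg_vec) then VV[0][0]++ -> VV[0]=[1, 0, 2]
Event 3: LOCAL 2: VV[2][2]++ -> VV[2]=[0, 0, 3]
Event 4: LOCAL 1: VV[1][1]++ -> VV[1]=[0, 2, 1]
Event 5: LOCAL 2: VV[2][2]++ -> VV[2]=[0, 0, 4]
Event 6: SEND 1->0: VV[1][1]++ -> VV[1]=[0, 3, 1], msg_vec=[0, 3, 1]; VV[0]=max(VV[0],msg_vec) then VV[0][0]++ -> VV[0]=[2, 3, 2]
Event 7: LOCAL 1: VV[1][1]++ -> VV[1]=[0, 4, 1]
Event 8: LOCAL 2: VV[2][2]++ -> VV[2]=[0, 0, 5]
Event 9: LOCAL 1: VV[1][1]++ -> VV[1]=[0, 5, 1]
Event 4 stamp: [0, 2, 1]
Event 9 stamp: [0, 5, 1]
[0, 2, 1] <= [0, 5, 1]? True
[0, 5, 1] <= [0, 2, 1]? False
Relation: before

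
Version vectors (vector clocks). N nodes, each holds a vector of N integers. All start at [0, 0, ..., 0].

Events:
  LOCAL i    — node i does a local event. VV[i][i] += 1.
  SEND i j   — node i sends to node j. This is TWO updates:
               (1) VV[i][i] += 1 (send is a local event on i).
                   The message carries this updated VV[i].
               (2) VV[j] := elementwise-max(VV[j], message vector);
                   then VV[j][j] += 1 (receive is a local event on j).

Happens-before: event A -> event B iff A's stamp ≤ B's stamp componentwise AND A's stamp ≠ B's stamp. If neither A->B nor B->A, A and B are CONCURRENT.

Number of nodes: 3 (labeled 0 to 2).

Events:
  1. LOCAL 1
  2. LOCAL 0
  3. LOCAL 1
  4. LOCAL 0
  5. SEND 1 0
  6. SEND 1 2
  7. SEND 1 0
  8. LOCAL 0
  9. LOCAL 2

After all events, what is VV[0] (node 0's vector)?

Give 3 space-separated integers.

Answer: 5 5 0

Derivation:
Initial: VV[0]=[0, 0, 0]
Initial: VV[1]=[0, 0, 0]
Initial: VV[2]=[0, 0, 0]
Event 1: LOCAL 1: VV[1][1]++ -> VV[1]=[0, 1, 0]
Event 2: LOCAL 0: VV[0][0]++ -> VV[0]=[1, 0, 0]
Event 3: LOCAL 1: VV[1][1]++ -> VV[1]=[0, 2, 0]
Event 4: LOCAL 0: VV[0][0]++ -> VV[0]=[2, 0, 0]
Event 5: SEND 1->0: VV[1][1]++ -> VV[1]=[0, 3, 0], msg_vec=[0, 3, 0]; VV[0]=max(VV[0],msg_vec) then VV[0][0]++ -> VV[0]=[3, 3, 0]
Event 6: SEND 1->2: VV[1][1]++ -> VV[1]=[0, 4, 0], msg_vec=[0, 4, 0]; VV[2]=max(VV[2],msg_vec) then VV[2][2]++ -> VV[2]=[0, 4, 1]
Event 7: SEND 1->0: VV[1][1]++ -> VV[1]=[0, 5, 0], msg_vec=[0, 5, 0]; VV[0]=max(VV[0],msg_vec) then VV[0][0]++ -> VV[0]=[4, 5, 0]
Event 8: LOCAL 0: VV[0][0]++ -> VV[0]=[5, 5, 0]
Event 9: LOCAL 2: VV[2][2]++ -> VV[2]=[0, 4, 2]
Final vectors: VV[0]=[5, 5, 0]; VV[1]=[0, 5, 0]; VV[2]=[0, 4, 2]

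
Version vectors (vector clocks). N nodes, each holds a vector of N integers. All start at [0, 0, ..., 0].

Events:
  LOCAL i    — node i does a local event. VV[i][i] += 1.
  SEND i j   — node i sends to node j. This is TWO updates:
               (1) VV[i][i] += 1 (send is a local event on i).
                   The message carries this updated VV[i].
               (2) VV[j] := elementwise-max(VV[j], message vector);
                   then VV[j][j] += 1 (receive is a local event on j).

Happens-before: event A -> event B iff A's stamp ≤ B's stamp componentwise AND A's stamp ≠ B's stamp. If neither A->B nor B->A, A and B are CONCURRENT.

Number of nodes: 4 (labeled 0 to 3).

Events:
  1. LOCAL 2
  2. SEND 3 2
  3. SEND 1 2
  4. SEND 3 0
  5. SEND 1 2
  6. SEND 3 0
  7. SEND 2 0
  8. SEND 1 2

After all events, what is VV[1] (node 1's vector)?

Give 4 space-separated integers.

Initial: VV[0]=[0, 0, 0, 0]
Initial: VV[1]=[0, 0, 0, 0]
Initial: VV[2]=[0, 0, 0, 0]
Initial: VV[3]=[0, 0, 0, 0]
Event 1: LOCAL 2: VV[2][2]++ -> VV[2]=[0, 0, 1, 0]
Event 2: SEND 3->2: VV[3][3]++ -> VV[3]=[0, 0, 0, 1], msg_vec=[0, 0, 0, 1]; VV[2]=max(VV[2],msg_vec) then VV[2][2]++ -> VV[2]=[0, 0, 2, 1]
Event 3: SEND 1->2: VV[1][1]++ -> VV[1]=[0, 1, 0, 0], msg_vec=[0, 1, 0, 0]; VV[2]=max(VV[2],msg_vec) then VV[2][2]++ -> VV[2]=[0, 1, 3, 1]
Event 4: SEND 3->0: VV[3][3]++ -> VV[3]=[0, 0, 0, 2], msg_vec=[0, 0, 0, 2]; VV[0]=max(VV[0],msg_vec) then VV[0][0]++ -> VV[0]=[1, 0, 0, 2]
Event 5: SEND 1->2: VV[1][1]++ -> VV[1]=[0, 2, 0, 0], msg_vec=[0, 2, 0, 0]; VV[2]=max(VV[2],msg_vec) then VV[2][2]++ -> VV[2]=[0, 2, 4, 1]
Event 6: SEND 3->0: VV[3][3]++ -> VV[3]=[0, 0, 0, 3], msg_vec=[0, 0, 0, 3]; VV[0]=max(VV[0],msg_vec) then VV[0][0]++ -> VV[0]=[2, 0, 0, 3]
Event 7: SEND 2->0: VV[2][2]++ -> VV[2]=[0, 2, 5, 1], msg_vec=[0, 2, 5, 1]; VV[0]=max(VV[0],msg_vec) then VV[0][0]++ -> VV[0]=[3, 2, 5, 3]
Event 8: SEND 1->2: VV[1][1]++ -> VV[1]=[0, 3, 0, 0], msg_vec=[0, 3, 0, 0]; VV[2]=max(VV[2],msg_vec) then VV[2][2]++ -> VV[2]=[0, 3, 6, 1]
Final vectors: VV[0]=[3, 2, 5, 3]; VV[1]=[0, 3, 0, 0]; VV[2]=[0, 3, 6, 1]; VV[3]=[0, 0, 0, 3]

Answer: 0 3 0 0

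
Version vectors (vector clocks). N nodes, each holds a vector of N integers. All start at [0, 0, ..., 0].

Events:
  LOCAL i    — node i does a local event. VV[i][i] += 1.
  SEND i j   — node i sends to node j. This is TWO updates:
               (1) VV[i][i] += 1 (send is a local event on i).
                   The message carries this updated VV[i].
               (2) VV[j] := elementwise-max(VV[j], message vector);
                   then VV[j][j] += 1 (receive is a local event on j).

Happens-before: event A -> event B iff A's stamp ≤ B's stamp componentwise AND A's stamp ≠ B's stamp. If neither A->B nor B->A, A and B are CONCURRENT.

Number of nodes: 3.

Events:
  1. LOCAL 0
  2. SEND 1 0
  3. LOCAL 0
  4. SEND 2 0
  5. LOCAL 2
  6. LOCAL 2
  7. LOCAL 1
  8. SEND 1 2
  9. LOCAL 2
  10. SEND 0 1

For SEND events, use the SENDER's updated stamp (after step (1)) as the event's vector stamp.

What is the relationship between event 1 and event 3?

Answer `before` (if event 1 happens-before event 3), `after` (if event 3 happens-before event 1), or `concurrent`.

Answer: before

Derivation:
Initial: VV[0]=[0, 0, 0]
Initial: VV[1]=[0, 0, 0]
Initial: VV[2]=[0, 0, 0]
Event 1: LOCAL 0: VV[0][0]++ -> VV[0]=[1, 0, 0]
Event 2: SEND 1->0: VV[1][1]++ -> VV[1]=[0, 1, 0], msg_vec=[0, 1, 0]; VV[0]=max(VV[0],msg_vec) then VV[0][0]++ -> VV[0]=[2, 1, 0]
Event 3: LOCAL 0: VV[0][0]++ -> VV[0]=[3, 1, 0]
Event 4: SEND 2->0: VV[2][2]++ -> VV[2]=[0, 0, 1], msg_vec=[0, 0, 1]; VV[0]=max(VV[0],msg_vec) then VV[0][0]++ -> VV[0]=[4, 1, 1]
Event 5: LOCAL 2: VV[2][2]++ -> VV[2]=[0, 0, 2]
Event 6: LOCAL 2: VV[2][2]++ -> VV[2]=[0, 0, 3]
Event 7: LOCAL 1: VV[1][1]++ -> VV[1]=[0, 2, 0]
Event 8: SEND 1->2: VV[1][1]++ -> VV[1]=[0, 3, 0], msg_vec=[0, 3, 0]; VV[2]=max(VV[2],msg_vec) then VV[2][2]++ -> VV[2]=[0, 3, 4]
Event 9: LOCAL 2: VV[2][2]++ -> VV[2]=[0, 3, 5]
Event 10: SEND 0->1: VV[0][0]++ -> VV[0]=[5, 1, 1], msg_vec=[5, 1, 1]; VV[1]=max(VV[1],msg_vec) then VV[1][1]++ -> VV[1]=[5, 4, 1]
Event 1 stamp: [1, 0, 0]
Event 3 stamp: [3, 1, 0]
[1, 0, 0] <= [3, 1, 0]? True
[3, 1, 0] <= [1, 0, 0]? False
Relation: before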